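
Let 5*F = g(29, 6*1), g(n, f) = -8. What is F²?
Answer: 64/25 ≈ 2.5600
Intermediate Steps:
F = -8/5 (F = (⅕)*(-8) = -8/5 ≈ -1.6000)
F² = (-8/5)² = 64/25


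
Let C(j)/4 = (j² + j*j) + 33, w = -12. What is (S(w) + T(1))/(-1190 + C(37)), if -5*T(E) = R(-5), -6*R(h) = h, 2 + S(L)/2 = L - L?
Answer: -25/59364 ≈ -0.00042113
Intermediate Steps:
S(L) = -4 (S(L) = -4 + 2*(L - L) = -4 + 2*0 = -4 + 0 = -4)
R(h) = -h/6
T(E) = -⅙ (T(E) = -(-1)*(-5)/30 = -⅕*⅚ = -⅙)
C(j) = 132 + 8*j² (C(j) = 4*((j² + j*j) + 33) = 4*((j² + j²) + 33) = 4*(2*j² + 33) = 4*(33 + 2*j²) = 132 + 8*j²)
(S(w) + T(1))/(-1190 + C(37)) = (-4 - ⅙)/(-1190 + (132 + 8*37²)) = -25/(6*(-1190 + (132 + 8*1369))) = -25/(6*(-1190 + (132 + 10952))) = -25/(6*(-1190 + 11084)) = -25/6/9894 = -25/6*1/9894 = -25/59364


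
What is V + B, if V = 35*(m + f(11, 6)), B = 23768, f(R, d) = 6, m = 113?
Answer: 27933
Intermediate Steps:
V = 4165 (V = 35*(113 + 6) = 35*119 = 4165)
V + B = 4165 + 23768 = 27933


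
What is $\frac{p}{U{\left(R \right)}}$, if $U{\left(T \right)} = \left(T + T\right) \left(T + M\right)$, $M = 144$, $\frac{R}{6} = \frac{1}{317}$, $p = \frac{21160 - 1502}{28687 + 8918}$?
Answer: $\frac{987706381}{10300912020} \approx 0.095885$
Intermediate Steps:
$p = \frac{19658}{37605} \approx 0.52275$
$R = \frac{6}{317} \approx 0.018927$
$U{\left(T \right)} = 2 T \left(144 + T\right)$ ($U{\left(T \right)} = \left(T + T\right) \left(T + 144\right) = 2 T \left(144 + T\right)$)
$\frac{p}{U{\left(R \right)}} = \frac{19658}{37605 \cdot 2 \cdot \frac{6}{317} \left(144 + \frac{6}{317}\right)} = \frac{19658}{37605 \cdot 2 \cdot \frac{6}{317} \cdot \frac{45654}{317}} = \frac{19658}{37605 \cdot \frac{547848}{100489}} = \frac{19658}{37605} \cdot \frac{100489}{547848} = \frac{987706381}{10300912020}$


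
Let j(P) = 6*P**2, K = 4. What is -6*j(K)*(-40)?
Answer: 23040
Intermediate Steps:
-6*j(K)*(-40) = -36*4**2*(-40) = -36*16*(-40) = -6*96*(-40) = -576*(-40) = 23040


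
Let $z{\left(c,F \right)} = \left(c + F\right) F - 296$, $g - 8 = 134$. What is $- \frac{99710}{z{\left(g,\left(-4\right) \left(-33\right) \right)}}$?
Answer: $- \frac{845}{304} \approx -2.7796$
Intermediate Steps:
$g = 142$ ($g = 8 + 134 = 142$)
$z{\left(c,F \right)} = -296 + F \left(F + c\right)$ ($z{\left(c,F \right)} = \left(F + c\right) F - 296 = F \left(F + c\right) - 296 = -296 + F \left(F + c\right)$)
$- \frac{99710}{z{\left(g,\left(-4\right) \left(-33\right) \right)}} = - \frac{99710}{-296 + \left(\left(-4\right) \left(-33\right)\right)^{2} + \left(-4\right) \left(-33\right) 142} = - \frac{99710}{-296 + 132^{2} + 132 \cdot 142} = - \frac{99710}{-296 + 17424 + 18744} = - \frac{99710}{35872} = \left(-99710\right) \frac{1}{35872} = - \frac{845}{304}$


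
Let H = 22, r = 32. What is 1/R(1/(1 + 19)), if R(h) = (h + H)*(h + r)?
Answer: 400/282681 ≈ 0.0014150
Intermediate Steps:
R(h) = (22 + h)*(32 + h) (R(h) = (h + 22)*(h + 32) = (22 + h)*(32 + h))
1/R(1/(1 + 19)) = 1/(704 + (1/(1 + 19))² + 54/(1 + 19)) = 1/(704 + (1/20)² + 54/20) = 1/(704 + (1/20)² + 54*(1/20)) = 1/(704 + 1/400 + 27/10) = 1/(282681/400) = 400/282681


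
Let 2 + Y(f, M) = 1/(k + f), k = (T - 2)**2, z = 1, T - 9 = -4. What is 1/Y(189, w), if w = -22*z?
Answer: -198/395 ≈ -0.50127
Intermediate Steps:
T = 5 (T = 9 - 4 = 5)
w = -22 (w = -22*1 = -22)
k = 9 (k = (5 - 2)**2 = 3**2 = 9)
Y(f, M) = -2 + 1/(9 + f)
1/Y(189, w) = 1/((-17 - 2*189)/(9 + 189)) = 1/((-17 - 378)/198) = 1/((1/198)*(-395)) = 1/(-395/198) = -198/395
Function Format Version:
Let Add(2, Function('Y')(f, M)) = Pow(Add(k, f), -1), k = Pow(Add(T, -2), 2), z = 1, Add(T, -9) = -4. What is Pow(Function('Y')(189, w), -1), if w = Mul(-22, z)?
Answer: Rational(-198, 395) ≈ -0.50127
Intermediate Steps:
T = 5 (T = Add(9, -4) = 5)
w = -22 (w = Mul(-22, 1) = -22)
k = 9 (k = Pow(Add(5, -2), 2) = Pow(3, 2) = 9)
Function('Y')(f, M) = Add(-2, Pow(Add(9, f), -1))
Pow(Function('Y')(189, w), -1) = Pow(Mul(Pow(Add(9, 189), -1), Add(-17, Mul(-2, 189))), -1) = Pow(Mul(Pow(198, -1), Add(-17, -378)), -1) = Pow(Mul(Rational(1, 198), -395), -1) = Pow(Rational(-395, 198), -1) = Rational(-198, 395)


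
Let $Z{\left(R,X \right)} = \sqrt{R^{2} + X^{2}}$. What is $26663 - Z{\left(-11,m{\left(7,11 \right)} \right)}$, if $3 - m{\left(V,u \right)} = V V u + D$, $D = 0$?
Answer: $26663 - \sqrt{287417} \approx 26127.0$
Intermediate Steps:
$m{\left(V,u \right)} = 3 - u V^{2}$ ($m{\left(V,u \right)} = 3 - \left(V V u + 0\right) = 3 - \left(V^{2} u + 0\right) = 3 - \left(u V^{2} + 0\right) = 3 - u V^{2}$)
$26663 - Z{\left(-11,m{\left(7,11 \right)} \right)} = 26663 - \sqrt{\left(-11\right)^{2} + \left(3 - 11 \cdot 7^{2}\right)^{2}} = 26663 - \sqrt{121 + \left(3 - 11 \cdot 49\right)^{2}} = 26663 - \sqrt{121 + \left(3 - 539\right)^{2}} = 26663 - \sqrt{121 + \left(-536\right)^{2}} = 26663 - \sqrt{121 + 287296} = 26663 - \sqrt{287417}$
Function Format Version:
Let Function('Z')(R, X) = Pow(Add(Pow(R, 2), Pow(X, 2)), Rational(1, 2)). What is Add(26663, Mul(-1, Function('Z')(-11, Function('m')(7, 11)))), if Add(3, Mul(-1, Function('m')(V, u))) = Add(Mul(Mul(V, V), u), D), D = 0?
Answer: Add(26663, Mul(-1, Pow(287417, Rational(1, 2)))) ≈ 26127.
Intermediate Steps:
Function('m')(V, u) = Add(3, Mul(-1, u, Pow(V, 2))) (Function('m')(V, u) = Add(3, Mul(-1, Add(Mul(Mul(V, V), u), 0))) = Add(3, Mul(-1, Add(Mul(Pow(V, 2), u), 0))) = Add(3, Mul(-1, Add(Mul(u, Pow(V, 2)), 0))) = Add(3, Mul(-1, Mul(u, Pow(V, 2)))) = Add(3, Mul(-1, u, Pow(V, 2))))
Add(26663, Mul(-1, Function('Z')(-11, Function('m')(7, 11)))) = Add(26663, Mul(-1, Pow(Add(Pow(-11, 2), Pow(Add(3, Mul(-1, 11, Pow(7, 2))), 2)), Rational(1, 2)))) = Add(26663, Mul(-1, Pow(Add(121, Pow(Add(3, Mul(-1, 11, 49)), 2)), Rational(1, 2)))) = Add(26663, Mul(-1, Pow(Add(121, Pow(Add(3, -539), 2)), Rational(1, 2)))) = Add(26663, Mul(-1, Pow(Add(121, Pow(-536, 2)), Rational(1, 2)))) = Add(26663, Mul(-1, Pow(Add(121, 287296), Rational(1, 2)))) = Add(26663, Mul(-1, Pow(287417, Rational(1, 2))))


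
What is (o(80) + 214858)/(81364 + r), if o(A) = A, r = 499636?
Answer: 107469/290500 ≈ 0.36995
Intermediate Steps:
(o(80) + 214858)/(81364 + r) = (80 + 214858)/(81364 + 499636) = 214938/581000 = 214938*(1/581000) = 107469/290500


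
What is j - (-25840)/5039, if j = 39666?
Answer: 199902814/5039 ≈ 39671.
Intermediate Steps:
j - (-25840)/5039 = 39666 - (-25840)/5039 = 39666 - 1*(-25840/5039) = 39666 + 25840/5039 = 199902814/5039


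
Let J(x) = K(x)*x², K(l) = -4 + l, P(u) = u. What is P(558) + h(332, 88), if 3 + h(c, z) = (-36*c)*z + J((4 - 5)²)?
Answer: -1051224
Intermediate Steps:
J(x) = x²*(-4 + x) (J(x) = (-4 + x)*x² = x²*(-4 + x))
h(c, z) = -6 - 36*c*z (h(c, z) = -3 + ((-36*c)*z + ((4 - 5)²)²*(-4 + (4 - 5)²)) = -3 + (-36*c*z + ((-1)²)²*(-4 + (-1)²)) = -3 + (-36*c*z + 1²*(-4 + 1)) = -3 + (-36*c*z + 1*(-3)) = -3 + (-36*c*z - 3) = -3 + (-3 - 36*c*z) = -6 - 36*c*z)
P(558) + h(332, 88) = 558 + (-6 - 36*332*88) = 558 + (-6 - 1051776) = 558 - 1051782 = -1051224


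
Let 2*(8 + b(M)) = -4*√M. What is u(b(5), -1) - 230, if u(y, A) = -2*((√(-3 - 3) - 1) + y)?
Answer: -212 + 4*√5 - 2*I*√6 ≈ -203.06 - 4.899*I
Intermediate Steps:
b(M) = -8 - 2*√M (b(M) = -8 + (-4*√M)/2 = -8 - 2*√M)
u(y, A) = 2 - 2*y - 2*I*√6 (u(y, A) = -2*((√(-6) - 1) + y) = -2*((I*√6 - 1) + y) = -2*((-1 + I*√6) + y) = -2*(-1 + y + I*√6) = 2 - 2*y - 2*I*√6)
u(b(5), -1) - 230 = (2 - 2*(-8 - 2*√5) - 2*I*√6) - 230 = (2 + (16 + 4*√5) - 2*I*√6) - 230 = (18 + 4*√5 - 2*I*√6) - 230 = -212 + 4*√5 - 2*I*√6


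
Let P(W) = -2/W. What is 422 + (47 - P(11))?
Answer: 5161/11 ≈ 469.18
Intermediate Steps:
422 + (47 - P(11)) = 422 + (47 - (-2)/11) = 422 + (47 - 1*(-2/11)) = 422 + (47 + 2/11) = 422 + 519/11 = 5161/11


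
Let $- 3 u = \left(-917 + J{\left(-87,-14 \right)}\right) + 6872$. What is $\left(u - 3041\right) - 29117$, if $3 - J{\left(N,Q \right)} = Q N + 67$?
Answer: $- \frac{101147}{3} \approx -33716.0$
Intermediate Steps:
$J{\left(N,Q \right)} = -64 - N Q$ ($J{\left(N,Q \right)} = 3 - \left(Q N + 67\right) = 3 - \left(N Q + 67\right) = 3 - \left(67 + N Q\right) = -64 - N Q$)
$u = - \frac{4673}{3}$ ($u = - \frac{\left(-917 - \left(64 - -1218\right)\right) + 6872}{3} = - \frac{\left(-917 - 1282\right) + 6872}{3} = - \frac{-2199 + 6872}{3} = \left(- \frac{1}{3}\right) 4673 = - \frac{4673}{3} \approx -1557.7$)
$\left(u - 3041\right) - 29117 = \left(- \frac{4673}{3} - 3041\right) - 29117 = - \frac{13796}{3} - 29117 = - \frac{101147}{3}$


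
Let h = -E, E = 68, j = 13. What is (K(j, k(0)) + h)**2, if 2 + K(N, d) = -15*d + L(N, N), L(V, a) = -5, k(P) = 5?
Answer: 22500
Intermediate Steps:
K(N, d) = -7 - 15*d (K(N, d) = -2 + (-15*d - 5) = -2 + (-5 - 15*d) = -7 - 15*d)
h = -68 (h = -1*68 = -68)
(K(j, k(0)) + h)**2 = ((-7 - 15*5) - 68)**2 = ((-7 - 75) - 68)**2 = (-82 - 68)**2 = (-150)**2 = 22500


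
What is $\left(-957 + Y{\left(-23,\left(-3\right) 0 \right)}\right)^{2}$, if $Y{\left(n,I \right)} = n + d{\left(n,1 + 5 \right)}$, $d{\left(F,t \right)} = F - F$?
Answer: $960400$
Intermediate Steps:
$d{\left(F,t \right)} = 0$
$Y{\left(n,I \right)} = n$ ($Y{\left(n,I \right)} = n + 0 = n$)
$\left(-957 + Y{\left(-23,\left(-3\right) 0 \right)}\right)^{2} = \left(-957 - 23\right)^{2} = \left(-980\right)^{2} = 960400$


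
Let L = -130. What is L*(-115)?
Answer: 14950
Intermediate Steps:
L*(-115) = -130*(-115) = 14950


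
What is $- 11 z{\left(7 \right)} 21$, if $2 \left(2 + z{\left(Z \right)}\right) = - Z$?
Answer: $\frac{2541}{2} \approx 1270.5$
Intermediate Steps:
$z{\left(Z \right)} = -2 - \frac{Z}{2}$ ($z{\left(Z \right)} = -2 + \frac{\left(-1\right) Z}{2} = -2 - \frac{Z}{2}$)
$- 11 z{\left(7 \right)} 21 = - 11 \left(-2 - \frac{7}{2}\right) 21 = \left(-11\right) \left(- \frac{11}{2}\right) 21 = \frac{121}{2} \cdot 21 = \frac{2541}{2}$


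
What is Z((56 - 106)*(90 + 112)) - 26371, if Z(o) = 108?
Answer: -26263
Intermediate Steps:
Z((56 - 106)*(90 + 112)) - 26371 = 108 - 26371 = -26263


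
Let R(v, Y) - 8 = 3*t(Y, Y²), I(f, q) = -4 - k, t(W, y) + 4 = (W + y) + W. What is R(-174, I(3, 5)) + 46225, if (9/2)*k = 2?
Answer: 1248847/27 ≈ 46254.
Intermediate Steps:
t(W, y) = -4 + y + 2*W (t(W, y) = -4 + ((W + y) + W) = -4 + (y + 2*W) = -4 + y + 2*W)
k = 4/9 (k = (2/9)*2 = 4/9 ≈ 0.44444)
I(f, q) = -40/9 (I(f, q) = -4 - 1*4/9 = -4 - 4/9 = -40/9)
R(v, Y) = -4 + 3*Y² + 6*Y (R(v, Y) = 8 + 3*(-4 + Y² + 2*Y) = 8 + (-12 + 3*Y² + 6*Y) = -4 + 3*Y² + 6*Y)
R(-174, I(3, 5)) + 46225 = (-4 + 3*(-40/9)² + 6*(-40/9)) + 46225 = (-4 + 3*(1600/81) - 80/3) + 46225 = (-4 + 1600/27 - 80/3) + 46225 = 772/27 + 46225 = 1248847/27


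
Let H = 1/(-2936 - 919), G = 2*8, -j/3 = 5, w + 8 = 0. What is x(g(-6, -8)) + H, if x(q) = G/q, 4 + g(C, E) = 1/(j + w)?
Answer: -157637/39835 ≈ -3.9572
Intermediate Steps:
w = -8 (w = -8 + 0 = -8)
j = -15 (j = -3*5 = -15)
g(C, E) = -93/23 (g(C, E) = -4 + 1/(-15 - 8) = -4 + 1/(-23) = -4 - 1/23 = -93/23)
G = 16
H = -1/3855 (H = 1/(-3855) = -1/3855 ≈ -0.00025940)
x(q) = 16/q
x(g(-6, -8)) + H = 16/(-93/23) - 1/3855 = 16*(-23/93) - 1/3855 = -368/93 - 1/3855 = -157637/39835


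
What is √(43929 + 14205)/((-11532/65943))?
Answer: -21981*√58134/3844 ≈ -1378.7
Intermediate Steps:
√(43929 + 14205)/((-11532/65943)) = √58134/((-11532*1/65943)) = √58134/(-3844/21981) = √58134*(-21981/3844) = -21981*√58134/3844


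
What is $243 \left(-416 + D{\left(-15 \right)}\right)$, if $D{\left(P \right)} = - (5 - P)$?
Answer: $-105948$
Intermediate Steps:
$D{\left(P \right)} = -5 + P$
$243 \left(-416 + D{\left(-15 \right)}\right) = 243 \left(-416 - 20\right) = 243 \left(-436\right) = -105948$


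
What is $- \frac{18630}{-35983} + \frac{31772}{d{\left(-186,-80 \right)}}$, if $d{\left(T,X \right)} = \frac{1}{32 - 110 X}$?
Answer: $\frac{10097200587462}{35983} \approx 2.8061 \cdot 10^{8}$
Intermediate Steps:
$- \frac{18630}{-35983} + \frac{31772}{d{\left(-186,-80 \right)}} = - \frac{18630}{-35983} + \frac{31772}{\left(-1\right) \frac{1}{-32 + 110 \left(-80\right)}} = \left(-18630\right) \left(- \frac{1}{35983}\right) + \frac{31772}{\left(-1\right) \frac{1}{-32 - 8800}} = \frac{18630}{35983} + \frac{31772}{\left(-1\right) \frac{1}{-8832}} = \frac{18630}{35983} + \frac{31772}{\left(-1\right) \left(- \frac{1}{8832}\right)} = \frac{18630}{35983} + 31772 \frac{1}{\frac{1}{8832}} = \frac{18630}{35983} + 31772 \cdot 8832 = \frac{18630}{35983} + 280610304 = \frac{10097200587462}{35983}$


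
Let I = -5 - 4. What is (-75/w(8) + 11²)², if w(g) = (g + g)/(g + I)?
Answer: 4044121/256 ≈ 15797.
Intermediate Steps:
I = -9
w(g) = 2*g/(-9 + g) (w(g) = (g + g)/(g - 9) = (2*g)/(-9 + g) = 2*g/(-9 + g))
(-75/w(8) + 11²)² = (-75/(2*8/(-9 + 8)) + 11²)² = (-75/(2*8/(-1)) + 121)² = (-75/(2*8*(-1)) + 121)² = (-75/(-16) + 121)² = (-75*(-1/16) + 121)² = (75/16 + 121)² = (2011/16)² = 4044121/256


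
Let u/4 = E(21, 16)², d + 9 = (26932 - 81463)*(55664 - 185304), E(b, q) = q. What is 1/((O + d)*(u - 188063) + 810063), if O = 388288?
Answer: -1/1322325912140578 ≈ -7.5624e-16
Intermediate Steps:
d = 7069398831 (d = -9 + (26932 - 81463)*(55664 - 185304) = -9 - 54531*(-129640) = -9 + 7069398840 = 7069398831)
u = 1024 (u = 4*16² = 4*256 = 1024)
1/((O + d)*(u - 188063) + 810063) = 1/((388288 + 7069398831)*(1024 - 188063) + 810063) = 1/(7069787119*(-187039) + 810063) = 1/(-1322325912950641 + 810063) = 1/(-1322325912140578) = -1/1322325912140578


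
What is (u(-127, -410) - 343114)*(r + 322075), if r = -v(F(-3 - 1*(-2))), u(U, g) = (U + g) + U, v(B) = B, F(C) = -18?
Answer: -110728487354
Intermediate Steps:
u(U, g) = g + 2*U
r = 18 (r = -1*(-18) = 18)
(u(-127, -410) - 343114)*(r + 322075) = ((-410 + 2*(-127)) - 343114)*(18 + 322075) = ((-410 - 254) - 343114)*322093 = (-664 - 343114)*322093 = -343778*322093 = -110728487354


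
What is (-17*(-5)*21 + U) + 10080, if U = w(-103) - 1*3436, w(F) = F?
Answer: 8326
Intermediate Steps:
U = -3539 (U = -103 - 1*3436 = -103 - 3436 = -3539)
(-17*(-5)*21 + U) + 10080 = (-17*(-5)*21 - 3539) + 10080 = (85*21 - 3539) + 10080 = (1785 - 3539) + 10080 = -1754 + 10080 = 8326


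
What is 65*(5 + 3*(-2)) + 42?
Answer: -23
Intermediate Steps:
65*(5 + 3*(-2)) + 42 = 65*(5 - 6) + 42 = 65*(-1) + 42 = -65 + 42 = -23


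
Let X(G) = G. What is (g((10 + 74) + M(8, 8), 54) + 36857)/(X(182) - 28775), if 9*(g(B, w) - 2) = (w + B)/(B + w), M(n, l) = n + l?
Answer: -331732/257337 ≈ -1.2891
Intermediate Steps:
M(n, l) = l + n
g(B, w) = 19/9 (g(B, w) = 2 + ((w + B)/(B + w))/9 = 2 + ((B + w)/(B + w))/9 = 2 + (⅑)*1 = 2 + ⅑ = 19/9)
(g((10 + 74) + M(8, 8), 54) + 36857)/(X(182) - 28775) = (19/9 + 36857)/(182 - 28775) = (331732/9)/(-28593) = (331732/9)*(-1/28593) = -331732/257337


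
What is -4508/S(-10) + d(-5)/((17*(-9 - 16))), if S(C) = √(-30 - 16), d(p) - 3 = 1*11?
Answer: -14/425 + 98*I*√46 ≈ -0.032941 + 664.67*I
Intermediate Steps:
d(p) = 14 (d(p) = 3 + 1*11 = 3 + 11 = 14)
S(C) = I*√46 (S(C) = √(-46) = I*√46)
-4508/S(-10) + d(-5)/((17*(-9 - 16))) = -4508*(-I*√46/46) + 14/((17*(-9 - 16))) = -(-98)*I*√46 + 14/((17*(-25))) = 98*I*√46 + 14/(-425) = 98*I*√46 + 14*(-1/425) = 98*I*√46 - 14/425 = -14/425 + 98*I*√46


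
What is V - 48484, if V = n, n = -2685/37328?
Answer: -1809813437/37328 ≈ -48484.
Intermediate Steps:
n = -2685/37328 (n = -2685*1/37328 = -2685/37328 ≈ -0.071930)
V = -2685/37328 ≈ -0.071930
V - 48484 = -2685/37328 - 48484 = -1809813437/37328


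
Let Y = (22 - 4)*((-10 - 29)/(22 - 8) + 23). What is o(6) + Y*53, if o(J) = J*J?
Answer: 135243/7 ≈ 19320.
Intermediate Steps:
o(J) = J**2
Y = 2547/7 (Y = 18*(-39/14 + 23) = 18*(283/14) = 2547/7 ≈ 363.86)
o(6) + Y*53 = 6**2 + (2547/7)*53 = 36 + 134991/7 = 135243/7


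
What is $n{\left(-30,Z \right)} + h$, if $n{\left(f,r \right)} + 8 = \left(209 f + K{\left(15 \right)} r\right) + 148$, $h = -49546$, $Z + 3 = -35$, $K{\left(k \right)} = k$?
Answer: $-56246$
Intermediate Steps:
$Z = -38$ ($Z = -3 - 35 = -38$)
$n{\left(f,r \right)} = 140 + 15 r + 209 f$ ($n{\left(f,r \right)} = -8 + \left(\left(209 f + 15 r\right) + 148\right) = -8 + \left(\left(15 r + 209 f\right) + 148\right) = -8 + \left(148 + 15 r + 209 f\right) = 140 + 15 r + 209 f$)
$n{\left(-30,Z \right)} + h = \left(140 + 15 \left(-38\right) + 209 \left(-30\right)\right) - 49546 = \left(140 - 570 - 6270\right) - 49546 = -6700 - 49546 = -56246$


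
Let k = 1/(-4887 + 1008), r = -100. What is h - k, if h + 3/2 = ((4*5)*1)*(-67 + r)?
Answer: -25923355/7758 ≈ -3341.5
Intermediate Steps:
k = -1/3879 (k = 1/(-3879) = -1/3879 ≈ -0.00025780)
h = -6683/2 (h = -3/2 + ((4*5)*1)*(-67 - 100) = -3/2 + (20*1)*(-167) = -3/2 + 20*(-167) = -3/2 - 3340 = -6683/2 ≈ -3341.5)
h - k = -6683/2 - 1*(-1/3879) = -6683/2 + 1/3879 = -25923355/7758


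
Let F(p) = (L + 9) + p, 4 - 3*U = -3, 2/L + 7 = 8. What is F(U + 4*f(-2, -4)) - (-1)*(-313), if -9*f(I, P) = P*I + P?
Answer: -2713/9 ≈ -301.44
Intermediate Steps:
L = 2 (L = 2/(-7 + 8) = 2/1 = 2*1 = 2)
f(I, P) = -P/9 - I*P/9 (f(I, P) = -(P*I + P)/9 = -(I*P + P)/9 = -(P + I*P)/9 = -P/9 - I*P/9)
U = 7/3 (U = 4/3 - ⅓*(-3) = 4/3 + 1 = 7/3 ≈ 2.3333)
F(p) = 11 + p (F(p) = (2 + 9) + p = 11 + p)
F(U + 4*f(-2, -4)) - (-1)*(-313) = (11 + (7/3 + 4*(-⅑*(-4)*(1 - 2)))) - (-1)*(-313) = (11 + (7/3 + 4*(-⅑*(-4)*(-1)))) - 1*313 = (11 + (7/3 + 4*(-4/9))) - 313 = (11 + (7/3 - 16/9)) - 313 = (11 + 5/9) - 313 = 104/9 - 313 = -2713/9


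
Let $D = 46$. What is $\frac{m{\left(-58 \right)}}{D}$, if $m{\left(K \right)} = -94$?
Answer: $- \frac{47}{23} \approx -2.0435$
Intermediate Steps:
$\frac{m{\left(-58 \right)}}{D} = - \frac{94}{46} = \left(-94\right) \frac{1}{46} = - \frac{47}{23}$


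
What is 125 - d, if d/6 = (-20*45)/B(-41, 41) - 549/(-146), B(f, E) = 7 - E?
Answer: -69974/1241 ≈ -56.385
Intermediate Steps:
d = 225099/1241 (d = 6*((-20*45)/(7 - 1*41) - 549/(-146)) = 6*(-900/(7 - 41) - 549*(-1/146)) = 6*(-900/(-34) + 549/146) = 6*(-900*(-1/34) + 549/146) = 6*(450/17 + 549/146) = 6*(75033/2482) = 225099/1241 ≈ 181.39)
125 - d = 125 - 1*225099/1241 = 125 - 225099/1241 = -69974/1241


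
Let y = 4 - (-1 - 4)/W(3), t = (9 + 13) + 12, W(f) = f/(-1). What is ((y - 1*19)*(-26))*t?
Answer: 44200/3 ≈ 14733.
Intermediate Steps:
W(f) = -f (W(f) = f*(-1) = -f)
t = 34 (t = 22 + 12 = 34)
y = 7/3 (y = 4 - (-1 - 4)/((-1*3)) = 4 - (-5)/(-3) = 4 - (-5)*(-1)/3 = 4 - 1*5/3 = 4 - 5/3 = 7/3 ≈ 2.3333)
((y - 1*19)*(-26))*t = ((7/3 - 1*19)*(-26))*34 = ((7/3 - 19)*(-26))*34 = -50/3*(-26)*34 = (1300/3)*34 = 44200/3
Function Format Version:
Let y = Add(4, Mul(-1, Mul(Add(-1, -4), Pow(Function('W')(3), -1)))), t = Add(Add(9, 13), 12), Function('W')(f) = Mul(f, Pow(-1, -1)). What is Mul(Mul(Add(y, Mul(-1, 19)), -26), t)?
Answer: Rational(44200, 3) ≈ 14733.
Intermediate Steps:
Function('W')(f) = Mul(-1, f) (Function('W')(f) = Mul(f, -1) = Mul(-1, f))
t = 34 (t = Add(22, 12) = 34)
y = Rational(7, 3) (y = Add(4, Mul(-1, Mul(Add(-1, -4), Pow(Mul(-1, 3), -1)))) = Add(4, Mul(-1, Mul(-5, Pow(-3, -1)))) = Add(4, Mul(-1, Mul(-5, Rational(-1, 3)))) = Add(4, Mul(-1, Rational(5, 3))) = Add(4, Rational(-5, 3)) = Rational(7, 3) ≈ 2.3333)
Mul(Mul(Add(y, Mul(-1, 19)), -26), t) = Mul(Mul(Add(Rational(7, 3), Mul(-1, 19)), -26), 34) = Mul(Mul(Add(Rational(7, 3), -19), -26), 34) = Mul(Mul(Rational(-50, 3), -26), 34) = Mul(Rational(1300, 3), 34) = Rational(44200, 3)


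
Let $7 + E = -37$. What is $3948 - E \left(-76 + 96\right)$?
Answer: $4828$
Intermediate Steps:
$E = -44$ ($E = -7 - 37 = -44$)
$3948 - E \left(-76 + 96\right) = 3948 - - 44 \left(-76 + 96\right) = 3948 - \left(-44\right) 20 = 3948 - -880 = 3948 + 880 = 4828$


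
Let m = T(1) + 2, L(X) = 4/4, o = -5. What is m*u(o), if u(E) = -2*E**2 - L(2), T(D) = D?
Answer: -153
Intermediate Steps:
L(X) = 1 (L(X) = 4*(1/4) = 1)
u(E) = -1 - 2*E**2 (u(E) = -2*E**2 - 1*1 = -2*E**2 - 1 = -1 - 2*E**2)
m = 3 (m = 1 + 2 = 3)
m*u(o) = 3*(-1 - 2*(-5)**2) = 3*(-1 - 2*25) = 3*(-1 - 50) = 3*(-51) = -153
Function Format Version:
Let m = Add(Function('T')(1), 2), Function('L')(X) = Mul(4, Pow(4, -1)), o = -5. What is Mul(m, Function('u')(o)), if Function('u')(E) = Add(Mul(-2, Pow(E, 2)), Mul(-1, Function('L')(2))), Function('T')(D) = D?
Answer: -153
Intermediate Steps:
Function('L')(X) = 1 (Function('L')(X) = Mul(4, Rational(1, 4)) = 1)
Function('u')(E) = Add(-1, Mul(-2, Pow(E, 2))) (Function('u')(E) = Add(Mul(-2, Pow(E, 2)), Mul(-1, 1)) = Add(Mul(-2, Pow(E, 2)), -1) = Add(-1, Mul(-2, Pow(E, 2))))
m = 3 (m = Add(1, 2) = 3)
Mul(m, Function('u')(o)) = Mul(3, Add(-1, Mul(-2, Pow(-5, 2)))) = Mul(3, Add(-1, Mul(-2, 25))) = Mul(3, Add(-1, -50)) = Mul(3, -51) = -153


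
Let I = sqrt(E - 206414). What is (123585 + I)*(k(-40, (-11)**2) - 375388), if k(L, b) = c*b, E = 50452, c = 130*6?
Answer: -34728373680 - 281008*I*sqrt(155962) ≈ -3.4728e+10 - 1.1098e+8*I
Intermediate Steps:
c = 780
k(L, b) = 780*b
I = I*sqrt(155962) (I = sqrt(50452 - 206414) = sqrt(-155962) = I*sqrt(155962) ≈ 394.92*I)
(123585 + I)*(k(-40, (-11)**2) - 375388) = (123585 + I*sqrt(155962))*(780*(-11)**2 - 375388) = (123585 + I*sqrt(155962))*(780*121 - 375388) = (123585 + I*sqrt(155962))*(94380 - 375388) = (123585 + I*sqrt(155962))*(-281008) = -34728373680 - 281008*I*sqrt(155962)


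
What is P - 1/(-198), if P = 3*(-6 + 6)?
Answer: 1/198 ≈ 0.0050505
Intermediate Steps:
P = 0 (P = 3*0 = 0)
P - 1/(-198) = 0 - 1/(-198) = 0 - 1*(-1/198) = 0 + 1/198 = 1/198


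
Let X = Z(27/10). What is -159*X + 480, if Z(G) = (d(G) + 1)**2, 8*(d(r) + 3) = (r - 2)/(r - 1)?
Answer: -2287695/18496 ≈ -123.69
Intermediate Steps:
d(r) = -3 + (-2 + r)/(8*(-1 + r)) (d(r) = -3 + ((r - 2)/(r - 1))/8 = -3 + ((-2 + r)/(-1 + r))/8 = -3 + (-2 + r)/(8*(-1 + r)))
Z(G) = (1 + (22 - 23*G)/(8*(-1 + G)))**2 (Z(G) = ((22 - 23*G)/(8*(-1 + G)) + 1)**2 = (1 + (22 - 23*G)/(8*(-1 + G)))**2)
X = 70225/18496 (X = (14 - 405/10)**2/(64*(-1 + 27/10)**2) = (14 - 405/10)**2/(64*(-1 + 27*(1/10))**2) = (14 - 15*27/10)**2/(64*(-1 + 27/10)**2) = (14 - 81/2)**2/(64*(17/10)**2) = (1/64)*(100/289)*(-53/2)**2 = (1/64)*(100/289)*(2809/4) = 70225/18496 ≈ 3.7968)
-159*X + 480 = -159*70225/18496 + 480 = -11165775/18496 + 480 = -2287695/18496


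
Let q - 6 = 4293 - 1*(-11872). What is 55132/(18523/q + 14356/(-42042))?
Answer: 18741053343012/273296545 ≈ 68574.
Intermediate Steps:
q = 16171 (q = 6 + (4293 - 1*(-11872)) = 6 + (4293 + 11872) = 6 + 16165 = 16171)
55132/(18523/q + 14356/(-42042)) = 55132/(18523/16171 + 14356/(-42042)) = 55132/(18523*(1/16171) + 14356*(-1/42042)) = 55132/(18523/16171 - 7178/21021) = 55132/(273296545/339930591) = 55132*(339930591/273296545) = 18741053343012/273296545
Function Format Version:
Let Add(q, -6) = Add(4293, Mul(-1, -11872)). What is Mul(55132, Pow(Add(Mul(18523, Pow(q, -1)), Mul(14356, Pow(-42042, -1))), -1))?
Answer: Rational(18741053343012, 273296545) ≈ 68574.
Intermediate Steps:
q = 16171 (q = Add(6, Add(4293, Mul(-1, -11872))) = Add(6, Add(4293, 11872)) = Add(6, 16165) = 16171)
Mul(55132, Pow(Add(Mul(18523, Pow(q, -1)), Mul(14356, Pow(-42042, -1))), -1)) = Mul(55132, Pow(Add(Mul(18523, Pow(16171, -1)), Mul(14356, Pow(-42042, -1))), -1)) = Mul(55132, Pow(Add(Mul(18523, Rational(1, 16171)), Mul(14356, Rational(-1, 42042))), -1)) = Mul(55132, Pow(Add(Rational(18523, 16171), Rational(-7178, 21021)), -1)) = Mul(55132, Pow(Rational(273296545, 339930591), -1)) = Mul(55132, Rational(339930591, 273296545)) = Rational(18741053343012, 273296545)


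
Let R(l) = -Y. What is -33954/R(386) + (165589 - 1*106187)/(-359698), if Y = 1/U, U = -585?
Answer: -3572356903111/179849 ≈ -1.9863e+7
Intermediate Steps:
Y = -1/585 (Y = 1/(-585) = -1/585 ≈ -0.0017094)
R(l) = 1/585 (R(l) = -1*(-1/585) = 1/585)
-33954/R(386) + (165589 - 1*106187)/(-359698) = -33954/1/585 + (165589 - 1*106187)/(-359698) = -33954*585 + (165589 - 106187)*(-1/359698) = -19863090 + 59402*(-1/359698) = -19863090 - 29701/179849 = -3572356903111/179849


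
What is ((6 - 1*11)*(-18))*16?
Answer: 1440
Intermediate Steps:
((6 - 1*11)*(-18))*16 = ((6 - 11)*(-18))*16 = -5*(-18)*16 = 90*16 = 1440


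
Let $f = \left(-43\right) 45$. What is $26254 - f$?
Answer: $28189$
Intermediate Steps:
$f = -1935$
$26254 - f = 26254 - -1935 = 26254 + 1935 = 28189$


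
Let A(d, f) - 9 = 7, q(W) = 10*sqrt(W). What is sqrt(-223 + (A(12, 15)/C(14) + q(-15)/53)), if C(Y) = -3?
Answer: sqrt(-5772495 + 4770*I*sqrt(15))/159 ≈ 0.02418 + 15.111*I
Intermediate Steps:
A(d, f) = 16 (A(d, f) = 9 + 7 = 16)
sqrt(-223 + (A(12, 15)/C(14) + q(-15)/53)) = sqrt(-223 + (16/(-3) + (10*sqrt(-15))/53)) = sqrt(-223 + (16*(-1/3) + (10*(I*sqrt(15)))*(1/53))) = sqrt(-223 + (-16/3 + (10*I*sqrt(15))*(1/53))) = sqrt(-223 + (-16/3 + 10*I*sqrt(15)/53)) = sqrt(-685/3 + 10*I*sqrt(15)/53)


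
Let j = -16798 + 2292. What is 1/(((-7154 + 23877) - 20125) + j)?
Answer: -1/17908 ≈ -5.5841e-5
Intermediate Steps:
j = -14506
1/(((-7154 + 23877) - 20125) + j) = 1/(((-7154 + 23877) - 20125) - 14506) = 1/((16723 - 20125) - 14506) = 1/(-3402 - 14506) = 1/(-17908) = -1/17908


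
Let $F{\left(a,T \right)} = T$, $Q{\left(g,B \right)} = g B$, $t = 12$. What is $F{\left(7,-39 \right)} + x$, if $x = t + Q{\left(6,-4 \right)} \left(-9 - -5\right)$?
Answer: $69$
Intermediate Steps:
$Q{\left(g,B \right)} = B g$
$x = 108$ ($x = 12 + \left(-4\right) 6 \left(-9 - -5\right) = 12 - 24 \left(-9 + 5\right) = 12 - -96 = 12 + 96 = 108$)
$F{\left(7,-39 \right)} + x = -39 + 108 = 69$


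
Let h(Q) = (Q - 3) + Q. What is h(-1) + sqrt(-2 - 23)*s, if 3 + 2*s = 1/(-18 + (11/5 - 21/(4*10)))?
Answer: -5 - 9995*I/1306 ≈ -5.0 - 7.6531*I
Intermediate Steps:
h(Q) = -3 + 2*Q (h(Q) = (-3 + Q) + Q = -3 + 2*Q)
s = -1999/1306 (s = -3/2 + 1/(2*(-18 + (11/5 - 21/(4*10)))) = -3/2 + 1/(2*(-18 + (11*(1/5) - 21/40))) = -3/2 + 1/(2*(-18 + (11/5 - 21*1/40))) = -3/2 + 1/(2*(-18 + (11/5 - 21/40))) = -3/2 + 1/(2*(-18 + 67/40)) = -3/2 + 1/(2*(-653/40)) = -3/2 + (1/2)*(-40/653) = -3/2 - 20/653 = -1999/1306 ≈ -1.5306)
h(-1) + sqrt(-2 - 23)*s = (-3 + 2*(-1)) + sqrt(-2 - 23)*(-1999/1306) = (-3 - 2) + sqrt(-25)*(-1999/1306) = -5 + (5*I)*(-1999/1306) = -5 - 9995*I/1306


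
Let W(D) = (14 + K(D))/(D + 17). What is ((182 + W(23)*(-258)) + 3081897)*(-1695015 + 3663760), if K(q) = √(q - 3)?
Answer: 12135299686363/2 - 50793621*√5/2 ≈ 6.0676e+12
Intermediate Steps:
K(q) = √(-3 + q)
W(D) = (14 + √(-3 + D))/(17 + D) (W(D) = (14 + √(-3 + D))/(D + 17) = (14 + √(-3 + D))/(17 + D))
((182 + W(23)*(-258)) + 3081897)*(-1695015 + 3663760) = ((182 + ((14 + √(-3 + 23))/(17 + 23))*(-258)) + 3081897)*(-1695015 + 3663760) = ((182 + ((14 + √20)/40)*(-258)) + 3081897)*1968745 = ((182 + ((14 + 2*√5)/40)*(-258)) + 3081897)*1968745 = ((182 + (7/20 + √5/20)*(-258)) + 3081897)*1968745 = ((182 + (-903/10 - 129*√5/10)) + 3081897)*1968745 = ((917/10 - 129*√5/10) + 3081897)*1968745 = (30819887/10 - 129*√5/10)*1968745 = 12135299686363/2 - 50793621*√5/2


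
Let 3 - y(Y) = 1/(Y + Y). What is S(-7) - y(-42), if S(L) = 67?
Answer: 5375/84 ≈ 63.988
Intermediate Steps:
y(Y) = 3 - 1/(2*Y) (y(Y) = 3 - 1/(Y + Y) = 3 - 1/(2*Y))
S(-7) - y(-42) = 67 - (3 - ½/(-42)) = 67 - (3 - ½*(-1/42)) = 67 - (3 + 1/84) = 67 - 1*253/84 = 67 - 253/84 = 5375/84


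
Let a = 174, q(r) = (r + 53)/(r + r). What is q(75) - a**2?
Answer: -2270636/75 ≈ -30275.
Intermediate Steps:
q(r) = (53 + r)/(2*r) (q(r) = (53 + r)/((2*r)) = (53 + r)*(1/(2*r)) = (53 + r)/(2*r))
q(75) - a**2 = (1/2)*(53 + 75)/75 - 1*174**2 = (1/2)*(1/75)*128 - 1*30276 = 64/75 - 30276 = -2270636/75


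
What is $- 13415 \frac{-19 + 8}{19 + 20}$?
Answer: $\frac{147565}{39} \approx 3783.7$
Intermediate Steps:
$- 13415 \frac{-19 + 8}{19 + 20} = - 13415 \left(- \frac{11}{39}\right) = - 13415 \left(\left(-11\right) \frac{1}{39}\right) = \left(-13415\right) \left(- \frac{11}{39}\right) = \frac{147565}{39}$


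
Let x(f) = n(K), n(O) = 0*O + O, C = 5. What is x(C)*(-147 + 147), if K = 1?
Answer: 0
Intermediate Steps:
n(O) = O (n(O) = 0 + O = O)
x(f) = 1
x(C)*(-147 + 147) = 1*(-147 + 147) = 1*0 = 0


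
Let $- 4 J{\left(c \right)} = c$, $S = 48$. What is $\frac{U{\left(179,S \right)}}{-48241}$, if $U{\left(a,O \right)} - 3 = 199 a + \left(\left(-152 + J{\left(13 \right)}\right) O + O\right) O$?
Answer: $\frac{319768}{48241} \approx 6.6286$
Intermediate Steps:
$J{\left(c \right)} = - \frac{c}{4}$
$U{\left(a,O \right)} = 3 + 199 a - \frac{617 O^{2}}{4}$ ($U{\left(a,O \right)} = 3 + \left(199 a + \left(\left(-152 - \frac{13}{4}\right) O + O\right) O\right) = 3 + \left(199 a + \left(- \frac{621 O}{4} + O\right) O\right) = 3 + \left(199 a + - \frac{617 O}{4} O\right) = 3 - \left(- 199 a + \frac{617 O^{2}}{4}\right) = 3 + 199 a - \frac{617 O^{2}}{4}$)
$\frac{U{\left(179,S \right)}}{-48241} = \frac{3 + 199 \cdot 179 - \frac{617 \cdot 48^{2}}{4}}{-48241} = \left(3 + 35621 - 355392\right) \left(- \frac{1}{48241}\right) = \left(-319768\right) \left(- \frac{1}{48241}\right) = \frac{319768}{48241}$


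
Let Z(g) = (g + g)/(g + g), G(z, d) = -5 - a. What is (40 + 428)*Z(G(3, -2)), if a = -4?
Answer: 468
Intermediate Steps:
G(z, d) = -1 (G(z, d) = -5 - 1*(-4) = -5 + 4 = -1)
Z(g) = 1 (Z(g) = (2*g)/((2*g)) = (2*g)*(1/(2*g)) = 1)
(40 + 428)*Z(G(3, -2)) = (40 + 428)*1 = 468*1 = 468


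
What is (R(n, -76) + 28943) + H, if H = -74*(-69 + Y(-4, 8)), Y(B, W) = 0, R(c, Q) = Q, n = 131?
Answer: 33973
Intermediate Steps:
H = 5106 (H = -74*(-69 + 0) = -74*(-69) = 5106)
(R(n, -76) + 28943) + H = (-76 + 28943) + 5106 = 28867 + 5106 = 33973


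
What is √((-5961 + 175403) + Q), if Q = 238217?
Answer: √407659 ≈ 638.48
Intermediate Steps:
√((-5961 + 175403) + Q) = √((-5961 + 175403) + 238217) = √(169442 + 238217) = √407659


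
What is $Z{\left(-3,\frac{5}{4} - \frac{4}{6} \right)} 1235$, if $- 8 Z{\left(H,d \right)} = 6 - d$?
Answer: $- \frac{80275}{96} \approx -836.2$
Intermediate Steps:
$Z{\left(H,d \right)} = - \frac{3}{4} + \frac{d}{8}$ ($Z{\left(H,d \right)} = - \frac{6 - d}{8} = - \frac{3}{4} + \frac{d}{8}$)
$Z{\left(-3,\frac{5}{4} - \frac{4}{6} \right)} 1235 = \left(- \frac{3}{4} + \frac{\frac{5}{4} - \frac{4}{6}}{8}\right) 1235 = \left(- \frac{3}{4} + \frac{5 \cdot \frac{1}{4} - \frac{2}{3}}{8}\right) 1235 = \left(- \frac{3}{4} + \frac{\frac{5}{4} - \frac{2}{3}}{8}\right) 1235 = \left(- \frac{3}{4} + \frac{1}{8} \cdot \frac{7}{12}\right) 1235 = \left(- \frac{3}{4} + \frac{7}{96}\right) 1235 = \left(- \frac{65}{96}\right) 1235 = - \frac{80275}{96}$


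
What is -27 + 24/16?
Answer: -51/2 ≈ -25.500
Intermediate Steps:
-27 + 24/16 = -27 + (1/16)*24 = -27 + 3/2 = -51/2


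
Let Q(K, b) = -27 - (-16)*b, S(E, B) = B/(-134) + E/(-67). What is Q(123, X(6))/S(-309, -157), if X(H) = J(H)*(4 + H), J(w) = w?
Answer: 125022/775 ≈ 161.32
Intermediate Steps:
X(H) = H*(4 + H)
S(E, B) = -E/67 - B/134 (S(E, B) = B*(-1/134) + E*(-1/67) = -B/134 - E/67 = -E/67 - B/134)
Q(K, b) = -27 + 16*b
Q(123, X(6))/S(-309, -157) = (-27 + 16*(6*(4 + 6)))/(-1/67*(-309) - 1/134*(-157)) = (-27 + 16*(6*10))/(309/67 + 157/134) = (-27 + 16*60)/(775/134) = (-27 + 960)*(134/775) = 933*(134/775) = 125022/775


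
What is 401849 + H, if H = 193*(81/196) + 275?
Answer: 78831937/196 ≈ 4.0220e+5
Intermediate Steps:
H = 69533/196 (H = 193*(81*(1/196)) + 275 = 193*(81/196) + 275 = 15633/196 + 275 = 69533/196 ≈ 354.76)
401849 + H = 401849 + 69533/196 = 78831937/196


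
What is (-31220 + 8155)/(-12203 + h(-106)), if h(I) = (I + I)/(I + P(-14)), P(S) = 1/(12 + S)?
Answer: 982569/519763 ≈ 1.8904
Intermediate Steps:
h(I) = 2*I/(-½ + I) (h(I) = (I + I)/(I + 1/(12 - 14)) = (2*I)/(I + 1/(-2)) = (2*I)/(I - ½) = (2*I)/(-½ + I) = 2*I/(-½ + I))
(-31220 + 8155)/(-12203 + h(-106)) = (-31220 + 8155)/(-12203 + 4*(-106)/(-1 + 2*(-106))) = -23065/(-12203 + 4*(-106)/(-1 - 212)) = -23065/(-12203 + 4*(-106)/(-213)) = -23065/(-12203 + 4*(-106)*(-1/213)) = -23065/(-12203 + 424/213) = -23065/(-2598815/213) = -23065*(-213/2598815) = 982569/519763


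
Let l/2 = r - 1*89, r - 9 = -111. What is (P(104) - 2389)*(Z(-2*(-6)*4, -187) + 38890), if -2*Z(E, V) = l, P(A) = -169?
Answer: -99969198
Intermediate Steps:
r = -102 (r = 9 - 111 = -102)
l = -382 (l = 2*(-102 - 1*89) = 2*(-102 - 89) = 2*(-191) = -382)
Z(E, V) = 191 (Z(E, V) = -½*(-382) = 191)
(P(104) - 2389)*(Z(-2*(-6)*4, -187) + 38890) = (-169 - 2389)*(191 + 38890) = -2558*39081 = -99969198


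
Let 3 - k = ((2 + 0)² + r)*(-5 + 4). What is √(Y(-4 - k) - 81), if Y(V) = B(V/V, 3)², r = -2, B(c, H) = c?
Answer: 4*I*√5 ≈ 8.9443*I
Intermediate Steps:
k = 5 (k = 3 - ((2 + 0)² - 2)*(-5 + 4) = 3 - (2² - 2)*(-1) = 3 - (4 - 2)*(-1) = 3 - 2*(-1) = 3 - 1*(-2) = 3 + 2 = 5)
Y(V) = 1 (Y(V) = (V/V)² = 1² = 1)
√(Y(-4 - k) - 81) = √(1 - 81) = √(-80) = 4*I*√5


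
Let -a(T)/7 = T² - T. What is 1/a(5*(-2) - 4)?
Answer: -1/1470 ≈ -0.00068027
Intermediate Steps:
a(T) = -7*T² + 7*T (a(T) = -7*(T² - T) = -7*T² + 7*T)
1/a(5*(-2) - 4) = 1/(7*(5*(-2) - 4)*(1 - (5*(-2) - 4))) = 1/(7*(-10 - 4)*(1 - (-10 - 4))) = 1/(7*(-14)*(1 - 1*(-14))) = 1/(7*(-14)*(1 + 14)) = 1/(7*(-14)*15) = 1/(-1470) = -1/1470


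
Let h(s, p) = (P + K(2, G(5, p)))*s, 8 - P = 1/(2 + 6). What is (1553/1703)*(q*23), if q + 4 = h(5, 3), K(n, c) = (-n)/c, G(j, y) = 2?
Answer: 8679717/13624 ≈ 637.09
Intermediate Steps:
P = 63/8 (P = 8 - 1/(2 + 6) = 8 - 1/8 = 8 - 1*⅛ = 8 - ⅛ = 63/8 ≈ 7.8750)
K(n, c) = -n/c
h(s, p) = 55*s/8 (h(s, p) = (63/8 - 1*2/2)*s = (63/8 - 1*2*½)*s = (63/8 - 1)*s = 55*s/8)
q = 243/8 (q = -4 + (55/8)*5 = -4 + 275/8 = 243/8 ≈ 30.375)
(1553/1703)*(q*23) = (1553/1703)*((243/8)*23) = (1553*(1/1703))*(5589/8) = (1553/1703)*(5589/8) = 8679717/13624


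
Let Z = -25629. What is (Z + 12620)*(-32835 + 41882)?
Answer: -117692423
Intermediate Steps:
(Z + 12620)*(-32835 + 41882) = (-25629 + 12620)*(-32835 + 41882) = -13009*9047 = -117692423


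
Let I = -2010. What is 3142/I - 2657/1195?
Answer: -909526/240195 ≈ -3.7866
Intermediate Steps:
3142/I - 2657/1195 = 3142/(-2010) - 2657/1195 = 3142*(-1/2010) - 2657*1/1195 = -1571/1005 - 2657/1195 = -909526/240195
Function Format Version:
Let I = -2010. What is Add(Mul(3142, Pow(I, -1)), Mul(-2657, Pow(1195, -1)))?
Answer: Rational(-909526, 240195) ≈ -3.7866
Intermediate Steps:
Add(Mul(3142, Pow(I, -1)), Mul(-2657, Pow(1195, -1))) = Add(Mul(3142, Pow(-2010, -1)), Mul(-2657, Pow(1195, -1))) = Add(Mul(3142, Rational(-1, 2010)), Mul(-2657, Rational(1, 1195))) = Add(Rational(-1571, 1005), Rational(-2657, 1195)) = Rational(-909526, 240195)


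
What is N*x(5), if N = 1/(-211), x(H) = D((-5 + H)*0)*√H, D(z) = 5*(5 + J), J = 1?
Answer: -30*√5/211 ≈ -0.31792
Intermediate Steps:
D(z) = 30 (D(z) = 5*(5 + 1) = 5*6 = 30)
x(H) = 30*√H
N = -1/211 ≈ -0.0047393
N*x(5) = -30*√5/211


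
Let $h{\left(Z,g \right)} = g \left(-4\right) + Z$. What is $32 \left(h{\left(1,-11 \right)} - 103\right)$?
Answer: $-1856$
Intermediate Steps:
$h{\left(Z,g \right)} = Z - 4 g$ ($h{\left(Z,g \right)} = - 4 g + Z = Z - 4 g$)
$32 \left(h{\left(1,-11 \right)} - 103\right) = 32 \left(\left(1 - -44\right) - 103\right) = 32 \left(\left(1 + 44\right) - 103\right) = 32 \left(45 - 103\right) = 32 \left(-58\right) = -1856$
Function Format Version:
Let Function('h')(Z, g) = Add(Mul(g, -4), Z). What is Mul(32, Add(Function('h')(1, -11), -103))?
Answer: -1856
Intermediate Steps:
Function('h')(Z, g) = Add(Z, Mul(-4, g)) (Function('h')(Z, g) = Add(Mul(-4, g), Z) = Add(Z, Mul(-4, g)))
Mul(32, Add(Function('h')(1, -11), -103)) = Mul(32, Add(Add(1, Mul(-4, -11)), -103)) = Mul(32, Add(Add(1, 44), -103)) = Mul(32, Add(45, -103)) = Mul(32, -58) = -1856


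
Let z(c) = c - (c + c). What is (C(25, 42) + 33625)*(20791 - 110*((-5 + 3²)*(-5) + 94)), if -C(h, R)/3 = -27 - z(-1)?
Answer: 426452559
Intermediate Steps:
z(c) = -c (z(c) = c - 2*c = -c)
C(h, R) = 84 (C(h, R) = -3*(-27 - (-1)*(-1)) = -3*(-27 - 1*1) = -3*(-27 - 1) = -3*(-28) = 84)
(C(25, 42) + 33625)*(20791 - 110*((-5 + 3²)*(-5) + 94)) = (84 + 33625)*(20791 - 110*((-5 + 3²)*(-5) + 94)) = 33709*(20791 - 110*((-5 + 9)*(-5) + 94)) = 33709*(20791 - 110*(4*(-5) + 94)) = 33709*(20791 - 110*(-20 + 94)) = 33709*(20791 - 110*74) = 33709*(20791 - 8140) = 33709*12651 = 426452559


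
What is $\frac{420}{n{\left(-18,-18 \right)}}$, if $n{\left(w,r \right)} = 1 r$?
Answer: $- \frac{70}{3} \approx -23.333$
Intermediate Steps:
$n{\left(w,r \right)} = r$
$\frac{420}{n{\left(-18,-18 \right)}} = \frac{420}{-18} = 420 \left(- \frac{1}{18}\right) = - \frac{70}{3}$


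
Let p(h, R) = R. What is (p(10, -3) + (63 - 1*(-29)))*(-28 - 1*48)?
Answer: -6764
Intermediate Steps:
(p(10, -3) + (63 - 1*(-29)))*(-28 - 1*48) = (-3 + (63 - 1*(-29)))*(-28 - 1*48) = (-3 + (63 + 29))*(-28 - 48) = (-3 + 92)*(-76) = 89*(-76) = -6764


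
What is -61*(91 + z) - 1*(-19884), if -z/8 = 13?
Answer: 20677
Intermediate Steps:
z = -104 (z = -8*13 = -104)
-61*(91 + z) - 1*(-19884) = -61*(91 - 104) - 1*(-19884) = -61*(-13) + 19884 = 793 + 19884 = 20677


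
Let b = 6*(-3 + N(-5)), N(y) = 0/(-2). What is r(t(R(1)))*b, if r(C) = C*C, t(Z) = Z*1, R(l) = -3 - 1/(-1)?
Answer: -72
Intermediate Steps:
R(l) = -2 (R(l) = -3 - 1*(-1) = -3 + 1 = -2)
t(Z) = Z
N(y) = 0 (N(y) = 0*(-½) = 0)
r(C) = C²
b = -18 (b = 6*(-3 + 0) = 6*(-3) = -18)
r(t(R(1)))*b = (-2)²*(-18) = 4*(-18) = -72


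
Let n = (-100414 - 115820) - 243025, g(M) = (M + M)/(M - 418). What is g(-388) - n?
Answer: 185081765/403 ≈ 4.5926e+5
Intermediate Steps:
g(M) = 2*M/(-418 + M) (g(M) = (2*M)/(-418 + M) = 2*M/(-418 + M))
n = -459259 (n = -216234 - 243025 = -459259)
g(-388) - n = 2*(-388)/(-418 - 388) - 1*(-459259) = 2*(-388)/(-806) + 459259 = 2*(-388)*(-1/806) + 459259 = 388/403 + 459259 = 185081765/403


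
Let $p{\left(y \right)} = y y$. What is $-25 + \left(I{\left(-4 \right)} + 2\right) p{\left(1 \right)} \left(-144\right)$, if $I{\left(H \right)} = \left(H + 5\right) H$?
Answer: $263$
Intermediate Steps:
$I{\left(H \right)} = H \left(5 + H\right)$ ($I{\left(H \right)} = \left(5 + H\right) H = H \left(5 + H\right)$)
$p{\left(y \right)} = y^{2}$
$-25 + \left(I{\left(-4 \right)} + 2\right) p{\left(1 \right)} \left(-144\right) = -25 + \left(- 4 \left(5 - 4\right) + 2\right) 1^{2} \left(-144\right) = -25 + \left(\left(-4\right) 1 + 2\right) 1 \left(-144\right) = -25 + \left(-4 + 2\right) 1 \left(-144\right) = -25 + \left(-2\right) 1 \left(-144\right) = -25 - -288 = -25 + 288 = 263$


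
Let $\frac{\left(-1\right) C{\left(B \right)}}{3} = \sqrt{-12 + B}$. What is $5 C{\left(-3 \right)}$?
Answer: $- 15 i \sqrt{15} \approx - 58.095 i$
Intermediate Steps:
$C{\left(B \right)} = - 3 \sqrt{-12 + B}$
$5 C{\left(-3 \right)} = 5 \left(- 3 \sqrt{-12 - 3}\right) = 5 \left(- 3 \sqrt{-15}\right) = 5 \left(- 3 i \sqrt{15}\right) = - 15 i \sqrt{15}$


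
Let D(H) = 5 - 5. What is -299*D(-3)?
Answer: 0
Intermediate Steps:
D(H) = 0
-299*D(-3) = -299*0 = 0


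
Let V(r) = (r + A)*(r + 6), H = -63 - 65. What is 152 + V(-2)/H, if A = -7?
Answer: 4873/32 ≈ 152.28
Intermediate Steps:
H = -128
V(r) = (-7 + r)*(6 + r) (V(r) = (r - 7)*(r + 6) = (-7 + r)*(6 + r))
152 + V(-2)/H = 152 + (-42 + (-2)² - 1*(-2))/(-128) = 152 - (-42 + 4 + 2)/128 = 152 - 1/128*(-36) = 152 + 9/32 = 4873/32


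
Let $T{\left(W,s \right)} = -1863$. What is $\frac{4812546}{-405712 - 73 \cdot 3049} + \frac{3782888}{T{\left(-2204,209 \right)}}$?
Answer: $- \frac{2385712691830}{1170502407} \approx -2038.2$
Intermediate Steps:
$\frac{4812546}{-405712 - 73 \cdot 3049} + \frac{3782888}{T{\left(-2204,209 \right)}} = \frac{4812546}{-405712 - 73 \cdot 3049} + \frac{3782888}{-1863} = \frac{4812546}{-405712 - 222577} + 3782888 \left(- \frac{1}{1863}\right) = \frac{4812546}{-405712 - 222577} - \frac{3782888}{1863} = \frac{4812546}{-628289} - \frac{3782888}{1863} = 4812546 \left(- \frac{1}{628289}\right) - \frac{3782888}{1863} = - \frac{4812546}{628289} - \frac{3782888}{1863} = - \frac{2385712691830}{1170502407}$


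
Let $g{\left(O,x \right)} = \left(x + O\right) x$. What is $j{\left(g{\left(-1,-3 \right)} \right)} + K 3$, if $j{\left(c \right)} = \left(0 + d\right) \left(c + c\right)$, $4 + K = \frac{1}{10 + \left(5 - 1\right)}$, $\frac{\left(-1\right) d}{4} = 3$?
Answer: $- \frac{4197}{14} \approx -299.79$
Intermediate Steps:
$d = -12$ ($d = \left(-4\right) 3 = -12$)
$g{\left(O,x \right)} = x \left(O + x\right)$ ($g{\left(O,x \right)} = \left(O + x\right) x = x \left(O + x\right)$)
$K = - \frac{55}{14}$ ($K = -4 + \frac{1}{10 + \left(5 - 1\right)} = -4 + \frac{1}{10 + 4} = -4 + \frac{1}{14} = - \frac{55}{14} \approx -3.9286$)
$j{\left(c \right)} = - 24 c$ ($j{\left(c \right)} = \left(0 - 12\right) \left(c + c\right) = - 12 \cdot 2 c = - 24 c$)
$j{\left(g{\left(-1,-3 \right)} \right)} + K 3 = - 24 \left(- 3 \left(-1 - 3\right)\right) - \frac{165}{14} = - 24 \left(\left(-3\right) \left(-4\right)\right) - \frac{165}{14} = \left(-24\right) 12 - \frac{165}{14} = -288 - \frac{165}{14} = - \frac{4197}{14}$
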